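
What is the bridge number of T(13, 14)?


The bridge number of T(p,q) is min(p,q).
min(13, 14) = 13

13


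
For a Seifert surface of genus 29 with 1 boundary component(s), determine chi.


chi = 2 - 2g - b
= 2 - 2*29 - 1
= 2 - 58 - 1 = -57

-57


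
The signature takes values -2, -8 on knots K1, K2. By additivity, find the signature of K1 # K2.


The signature is additive under connected sum.
signature(K1 # K2) = (-2) + (-8)
= -10

-10


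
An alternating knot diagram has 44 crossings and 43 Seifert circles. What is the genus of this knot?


For alternating knots, g = (c - s + 1)/2.
= (44 - 43 + 1)/2
= 2/2 = 1

1


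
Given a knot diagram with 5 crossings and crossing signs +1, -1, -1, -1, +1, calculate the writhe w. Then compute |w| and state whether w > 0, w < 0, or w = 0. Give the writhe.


Step 1: Count positive crossings (+1).
Positive crossings: 2
Step 2: Count negative crossings (-1).
Negative crossings: 3
Step 3: Writhe = (positive) - (negative)
w = 2 - 3 = -1
Step 4: |w| = 1, and w is negative

-1


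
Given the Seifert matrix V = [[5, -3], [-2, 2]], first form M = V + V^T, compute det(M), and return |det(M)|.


Step 1: Form V + V^T where V = [[5, -3], [-2, 2]]
  V^T = [[5, -2], [-3, 2]]
  V + V^T = [[10, -5], [-5, 4]]
Step 2: det(V + V^T) = 10*4 - (-5)*(-5)
  = 40 - 25 = 15
Step 3: Knot determinant = |det(V + V^T)| = |15| = 15

15


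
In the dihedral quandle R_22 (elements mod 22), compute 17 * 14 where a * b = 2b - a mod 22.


17 * 14 = 2*14 - 17 mod 22
= 28 - 17 mod 22
= 11 mod 22 = 11

11


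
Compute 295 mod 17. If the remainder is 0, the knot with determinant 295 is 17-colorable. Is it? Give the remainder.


Step 1: A knot is p-colorable if and only if p divides its determinant.
Step 2: Compute 295 mod 17.
295 = 17 * 17 + 6
Step 3: 295 mod 17 = 6
Step 4: The knot is 17-colorable: no

6


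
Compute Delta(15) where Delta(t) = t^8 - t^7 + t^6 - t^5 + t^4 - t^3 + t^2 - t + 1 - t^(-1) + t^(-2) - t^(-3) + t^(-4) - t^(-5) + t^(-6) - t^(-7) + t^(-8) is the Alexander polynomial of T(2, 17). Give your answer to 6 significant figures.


Substituting t = 15 into Delta(t) = t^8 - t^7 + t^6 - t^5 + t^4 - t^3 + t^2 - t + 1 - t^(-1) + t^(-2) - t^(-3) + t^(-4) - t^(-5) + t^(-6) - t^(-7) + t^(-8):
Term values: (2562890625) + (-170859375) + (11390625) + (-759375) + (50625) + (-3375) + (225) + (-15) + (1) + (-0.0666667) + (0.00444444) + (-0.000296296) + (1.97531e-05) + (-1.31687e-06) + (8.77915e-08) + (-5.85277e-09) + (3.90184e-10)
Sum = 2402709961
Rounded to 6 significant figures: 2.40271e+09

2.40271e+09


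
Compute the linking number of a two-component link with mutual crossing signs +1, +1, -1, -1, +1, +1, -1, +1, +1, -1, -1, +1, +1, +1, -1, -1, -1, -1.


Step 1: Count positive crossings: 9
Step 2: Count negative crossings: 9
Step 3: Sum of signs = 9 - 9 = 0
Step 4: Linking number = sum/2 = 0/2 = 0

0


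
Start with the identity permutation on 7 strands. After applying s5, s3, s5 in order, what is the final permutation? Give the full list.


Starting with identity [1, 2, 3, 4, 5, 6, 7].
Apply generators in sequence:
  After s5: [1, 2, 3, 4, 6, 5, 7]
  After s3: [1, 2, 4, 3, 6, 5, 7]
  After s5: [1, 2, 4, 3, 5, 6, 7]
Final permutation: [1, 2, 4, 3, 5, 6, 7]

[1, 2, 4, 3, 5, 6, 7]


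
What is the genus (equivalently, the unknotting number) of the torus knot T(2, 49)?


For a torus knot T(p,q), both the unknotting number and genus equal (p-1)(q-1)/2.
= (2-1)(49-1)/2
= 1*48/2
= 48/2 = 24

24


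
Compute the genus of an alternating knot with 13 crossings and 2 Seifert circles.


For alternating knots, g = (c - s + 1)/2.
= (13 - 2 + 1)/2
= 12/2 = 6

6


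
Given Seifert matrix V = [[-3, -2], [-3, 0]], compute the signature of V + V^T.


Step 1: V + V^T = [[-6, -5], [-5, 0]]
Step 2: trace = -6, det = -25
Step 3: Discriminant = (-6)^2 - 4*(-25) = 136
Step 4: Eigenvalues: 2.83095, -8.83095
Step 5: Signature = (# positive eigenvalues) - (# negative eigenvalues) = 0

0


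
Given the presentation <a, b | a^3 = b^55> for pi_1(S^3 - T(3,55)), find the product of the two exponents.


The relation is a^3 = b^55.
Product of exponents = 3 * 55
= 165

165


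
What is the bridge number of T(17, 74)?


The bridge number of T(p,q) is min(p,q).
min(17, 74) = 17

17


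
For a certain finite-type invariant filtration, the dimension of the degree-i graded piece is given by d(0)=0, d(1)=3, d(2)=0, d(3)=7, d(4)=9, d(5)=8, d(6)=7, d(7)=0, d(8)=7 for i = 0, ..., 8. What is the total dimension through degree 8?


Total dimension = d(0) + d(1) + ... + d(8)
= 0 + 3 + 0 + 7 + 9 + 8 + 7 + 0 + 7
= 41

41


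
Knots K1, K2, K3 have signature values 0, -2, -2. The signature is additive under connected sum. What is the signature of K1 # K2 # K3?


The signature is additive under connected sum.
signature(K1 # K2 # K3) = (0) + (-2) + (-2)
= -4

-4


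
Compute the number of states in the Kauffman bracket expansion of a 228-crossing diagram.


Each crossing contributes 2 choices (A-smoothing or B-smoothing).
Total states = 2^228 = 431359146674410236714672241392314090778194310760649159697657763987456

431359146674410236714672241392314090778194310760649159697657763987456


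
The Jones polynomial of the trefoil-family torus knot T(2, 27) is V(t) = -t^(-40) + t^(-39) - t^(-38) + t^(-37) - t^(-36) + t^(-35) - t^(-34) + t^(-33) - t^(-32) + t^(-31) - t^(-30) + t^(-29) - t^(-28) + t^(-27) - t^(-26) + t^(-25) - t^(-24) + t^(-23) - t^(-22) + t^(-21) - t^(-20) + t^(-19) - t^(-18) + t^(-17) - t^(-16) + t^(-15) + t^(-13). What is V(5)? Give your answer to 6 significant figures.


Substituting t = 5 into V(t) = -t^(-40) + t^(-39) - t^(-38) + t^(-37) - t^(-36) + t^(-35) - t^(-34) + t^(-33) - t^(-32) + t^(-31) - t^(-30) + t^(-29) - t^(-28) + t^(-27) - t^(-26) + t^(-25) - t^(-24) + t^(-23) - t^(-22) + t^(-21) - t^(-20) + t^(-19) - t^(-18) + t^(-17) - t^(-16) + t^(-15) + t^(-13):
  (-)t^(-40) = -1.09951e-28
  (+)t^(-39) = 5.49756e-28
  (-)t^(-38) = -2.74878e-27
  (+)t^(-37) = 1.37439e-26
  (-)t^(-36) = -6.87195e-26
  (+)t^(-35) = 3.43597e-25
  (-)t^(-34) = -1.71799e-24
  (+)t^(-33) = 8.58993e-24
  (-)t^(-32) = -4.29497e-23
  (+)t^(-31) = 2.14748e-22
  (-)t^(-30) = -1.07374e-21
  (+)t^(-29) = 5.36871e-21
  (-)t^(-28) = -2.68435e-20
  (+)t^(-27) = 1.34218e-19
  (-)t^(-26) = -6.71089e-19
  (+)t^(-25) = 3.35544e-18
  (-)t^(-24) = -1.67772e-17
  (+)t^(-23) = 8.38861e-17
  (-)t^(-22) = -4.1943e-16
  (+)t^(-21) = 2.09715e-15
  (-)t^(-20) = -1.04858e-14
  (+)t^(-19) = 5.24288e-14
  (-)t^(-18) = -2.62144e-13
  (+)t^(-17) = 1.31072e-12
  (-)t^(-16) = -6.5536e-12
  (+)t^(-15) = 3.2768e-11
  (+)t^(-13) = 8.192e-10
Sum = (-1.09951e-28) + (5.49756e-28) + (-2.74878e-27) + (1.37439e-26) + (-6.87195e-26) + (3.43597e-25) + (-1.71799e-24) + (8.58993e-24) + (-4.29497e-23) + (2.14748e-22) + (-1.07374e-21) + (5.36871e-21) + (-2.68435e-20) + (1.34218e-19) + (-6.71089e-19) + (3.35544e-18) + (-1.67772e-17) + (8.38861e-17) + (-4.1943e-16) + (2.09715e-15) + (-1.04858e-14) + (5.24288e-14) + (-2.62144e-13) + (1.31072e-12) + (-6.5536e-12) + (3.2768e-11) + (8.192e-10)
= 8.465066667e-10
Rounded to 6 significant figures: 8.46507e-10

8.46507e-10


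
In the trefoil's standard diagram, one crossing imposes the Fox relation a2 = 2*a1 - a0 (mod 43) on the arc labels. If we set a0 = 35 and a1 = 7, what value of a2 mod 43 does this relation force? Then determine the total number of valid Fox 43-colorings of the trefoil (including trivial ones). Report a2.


Step 1: Apply the given crossing relation 2*a1 - a0 - a2 = 0 (mod 43).
  a2 = 2*a1 - a0 mod 43
  a2 = 2*7 - 35 mod 43
  a2 = 14 - 35 mod 43
  a2 = -21 mod 43 = 22
Step 2: The trefoil has determinant 3.
  Number of Fox p-colorings (p prime) is p^2 if p = 3, else p.
  Since 43 does not divide 3, only trivial (constant) colorings exist.
  (So the trial a0 = 35, a1 = 7 with a0 != a1 does NOT extend to a valid coloring of the whole trefoil: the other two crossing relations require 3*(a1 - a0) = 0 (mod 43), which fails.)
  Total colorings = 43
Step 3: a2 = 22, total Fox 43-colorings = 43

22


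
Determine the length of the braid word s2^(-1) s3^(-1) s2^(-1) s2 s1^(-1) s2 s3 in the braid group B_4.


The word length counts the number of generators (including inverses).
Listing each generator: s2^(-1), s3^(-1), s2^(-1), s2, s1^(-1), s2, s3
There are 7 generators in this braid word.

7


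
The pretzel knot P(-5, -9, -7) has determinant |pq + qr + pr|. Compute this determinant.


Step 1: Compute pq + qr + pr.
pq = (-5)*(-9) = 45
qr = (-9)*(-7) = 63
pr = (-5)*(-7) = 35
pq + qr + pr = 45 + 63 + 35 = 143
Step 2: Take absolute value.
det(P(-5,-9,-7)) = |143| = 143

143


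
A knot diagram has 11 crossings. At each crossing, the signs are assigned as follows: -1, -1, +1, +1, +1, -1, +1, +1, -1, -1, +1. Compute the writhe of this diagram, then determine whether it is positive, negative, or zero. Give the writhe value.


Step 1: Count positive crossings (+1).
Positive crossings: 6
Step 2: Count negative crossings (-1).
Negative crossings: 5
Step 3: Writhe = (positive) - (negative)
w = 6 - 5 = 1
Step 4: |w| = 1, and w is positive

1


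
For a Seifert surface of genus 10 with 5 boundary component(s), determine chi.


chi = 2 - 2g - b
= 2 - 2*10 - 5
= 2 - 20 - 5 = -23

-23


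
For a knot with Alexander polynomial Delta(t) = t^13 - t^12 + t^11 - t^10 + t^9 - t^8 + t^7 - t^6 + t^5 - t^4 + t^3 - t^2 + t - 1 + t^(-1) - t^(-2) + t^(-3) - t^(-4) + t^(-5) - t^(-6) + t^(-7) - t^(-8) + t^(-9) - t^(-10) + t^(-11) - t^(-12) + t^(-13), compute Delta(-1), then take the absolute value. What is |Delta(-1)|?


Step 1: The polynomial has 27 terms with alternating signs, exponents from 13 down to -13.
Step 2: Substitute t = -1. The i-th term has coefficient (-1)^i and exponent (m-i),
  so its value is (-1)^i * (-1)^(m-i) = (-1)^m = -1 for every i.
Step 3: All 27 terms equal -1, so Delta(-1) = 27 * (-1) = -27
Step 4: |Delta(-1)| = 27

27


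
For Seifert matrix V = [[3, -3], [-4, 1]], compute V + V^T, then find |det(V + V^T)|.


Step 1: Form V + V^T where V = [[3, -3], [-4, 1]]
  V^T = [[3, -4], [-3, 1]]
  V + V^T = [[6, -7], [-7, 2]]
Step 2: det(V + V^T) = 6*2 - (-7)*(-7)
  = 12 - 49 = -37
Step 3: Knot determinant = |det(V + V^T)| = |-37| = 37

37


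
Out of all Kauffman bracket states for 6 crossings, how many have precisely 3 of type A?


We choose which 3 of 6 crossings get A-smoothings.
C(6, 3) = 6! / (3! * 3!)
= 20

20


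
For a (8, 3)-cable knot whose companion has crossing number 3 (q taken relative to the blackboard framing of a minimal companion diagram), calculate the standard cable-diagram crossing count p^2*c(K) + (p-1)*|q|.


Step 1: Each of the c(K) crossings of the companion diagram becomes p*p = p^2 crossings among the p parallel strands, and each of the |q| twists s_1 s_2 ... s_(p-1) adds (p-1) crossings.
  Crossings = p^2 * c(K) + (p-1)*|q|
Step 2: = 8^2 * 3 + (8-1)*3
Step 3: = 64*3 + 7*3
Step 4: = 192 + 21 = 213

213


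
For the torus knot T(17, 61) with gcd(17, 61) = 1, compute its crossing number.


For a torus knot T(p, q) with gcd(p,q)=1,
the crossing number is min(p*(q-1), q*(p-1)).
p*(q-1) = 17*60 = 1020
q*(p-1) = 61*16 = 976
min(1020, 976) = 976

976


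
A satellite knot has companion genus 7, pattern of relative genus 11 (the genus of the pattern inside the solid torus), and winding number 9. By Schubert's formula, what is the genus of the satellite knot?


Schubert: g(satellite) = g_rel(pattern) + |winding| * g(companion),
where g_rel(pattern) is the genus of the pattern relative to the solid torus.
= 11 + 9 * 7
= 11 + 63 = 74

74


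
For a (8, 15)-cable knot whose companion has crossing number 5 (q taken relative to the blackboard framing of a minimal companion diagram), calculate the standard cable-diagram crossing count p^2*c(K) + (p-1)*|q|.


Step 1: Each of the c(K) crossings of the companion diagram becomes p*p = p^2 crossings among the p parallel strands, and each of the |q| twists s_1 s_2 ... s_(p-1) adds (p-1) crossings.
  Crossings = p^2 * c(K) + (p-1)*|q|
Step 2: = 8^2 * 5 + (8-1)*15
Step 3: = 64*5 + 7*15
Step 4: = 320 + 105 = 425

425


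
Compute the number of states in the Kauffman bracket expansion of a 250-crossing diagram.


Each crossing contributes 2 choices (A-smoothing or B-smoothing).
Total states = 2^250 = 1809251394333065553493296640760748560207343510400633813116524750123642650624

1809251394333065553493296640760748560207343510400633813116524750123642650624


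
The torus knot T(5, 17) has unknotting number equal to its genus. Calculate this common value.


For a torus knot T(p,q), both the unknotting number and genus equal (p-1)(q-1)/2.
= (5-1)(17-1)/2
= 4*16/2
= 64/2 = 32

32


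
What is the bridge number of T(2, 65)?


The bridge number of T(p,q) is min(p,q).
min(2, 65) = 2

2


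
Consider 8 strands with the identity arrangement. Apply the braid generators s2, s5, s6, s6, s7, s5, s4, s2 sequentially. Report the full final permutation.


Starting with identity [1, 2, 3, 4, 5, 6, 7, 8].
Apply generators in sequence:
  After s2: [1, 3, 2, 4, 5, 6, 7, 8]
  After s5: [1, 3, 2, 4, 6, 5, 7, 8]
  After s6: [1, 3, 2, 4, 6, 7, 5, 8]
  After s6: [1, 3, 2, 4, 6, 5, 7, 8]
  After s7: [1, 3, 2, 4, 6, 5, 8, 7]
  After s5: [1, 3, 2, 4, 5, 6, 8, 7]
  After s4: [1, 3, 2, 5, 4, 6, 8, 7]
  After s2: [1, 2, 3, 5, 4, 6, 8, 7]
Final permutation: [1, 2, 3, 5, 4, 6, 8, 7]

[1, 2, 3, 5, 4, 6, 8, 7]


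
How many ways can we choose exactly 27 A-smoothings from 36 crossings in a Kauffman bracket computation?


We choose which 27 of 36 crossings get A-smoothings.
C(36, 27) = 36! / (27! * 9!)
= 94143280

94143280


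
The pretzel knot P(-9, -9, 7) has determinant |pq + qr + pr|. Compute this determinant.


Step 1: Compute pq + qr + pr.
pq = (-9)*(-9) = 81
qr = (-9)*7 = -63
pr = (-9)*7 = -63
pq + qr + pr = 81 + (-63) + (-63) = -45
Step 2: Take absolute value.
det(P(-9,-9,7)) = |-45| = 45

45


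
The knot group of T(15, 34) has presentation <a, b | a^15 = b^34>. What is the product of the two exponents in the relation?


The relation is a^15 = b^34.
Product of exponents = 15 * 34
= 510

510


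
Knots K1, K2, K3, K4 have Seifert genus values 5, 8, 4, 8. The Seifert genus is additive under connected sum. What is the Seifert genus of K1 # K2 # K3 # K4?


The Seifert genus is additive under connected sum.
Seifert genus(K1 # K2 # K3 # K4) = (5) + (8) + (4) + (8)
= 25

25


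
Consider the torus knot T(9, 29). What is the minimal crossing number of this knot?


For a torus knot T(p, q) with gcd(p,q)=1,
the crossing number is min(p*(q-1), q*(p-1)).
p*(q-1) = 9*28 = 252
q*(p-1) = 29*8 = 232
min(252, 232) = 232

232


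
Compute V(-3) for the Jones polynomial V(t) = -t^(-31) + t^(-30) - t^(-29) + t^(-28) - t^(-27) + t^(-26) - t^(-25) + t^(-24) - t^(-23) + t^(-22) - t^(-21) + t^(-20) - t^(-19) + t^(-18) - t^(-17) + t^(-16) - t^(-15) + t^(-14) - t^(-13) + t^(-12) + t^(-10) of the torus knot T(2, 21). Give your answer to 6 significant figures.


Substituting t = -3 into V(t) = -t^(-31) + t^(-30) - t^(-29) + t^(-28) - t^(-27) + t^(-26) - t^(-25) + t^(-24) - t^(-23) + t^(-22) - t^(-21) + t^(-20) - t^(-19) + t^(-18) - t^(-17) + t^(-16) - t^(-15) + t^(-14) - t^(-13) + t^(-12) + t^(-10):
  (-)t^(-31) = 1.61898e-15
  (+)t^(-30) = 4.85694e-15
  (-)t^(-29) = 1.45708e-14
  (+)t^(-28) = 4.37124e-14
  (-)t^(-27) = 1.31137e-13
  (+)t^(-26) = 3.93412e-13
  (-)t^(-25) = 1.18024e-12
  (+)t^(-24) = 3.54071e-12
  (-)t^(-23) = 1.06221e-11
  (+)t^(-22) = 3.18664e-11
  (-)t^(-21) = 9.55991e-11
  (+)t^(-20) = 2.86797e-10
  (-)t^(-19) = 8.60392e-10
  (+)t^(-18) = 2.58117e-09
  (-)t^(-17) = 7.74352e-09
  (+)t^(-16) = 2.32306e-08
  (-)t^(-15) = 6.96917e-08
  (+)t^(-14) = 2.09075e-07
  (-)t^(-13) = 6.27225e-07
  (+)t^(-12) = 1.88168e-06
  (+)t^(-10) = 1.69351e-05
Sum = (1.61898e-15) + (4.85694e-15) + (1.45708e-14) + (4.37124e-14) + (1.31137e-13) + (3.93412e-13) + (1.18024e-12) + (3.54071e-12) + (1.06221e-11) + (3.18664e-11) + (9.55991e-11) + (2.86797e-10) + (8.60392e-10) + (2.58117e-09) + (7.74352e-09) + (2.32306e-08) + (6.96917e-08) + (2.09075e-07) + (6.27225e-07) + (1.88168e-06) + (1.69351e-05)
= 1.975760244e-05
Rounded to 6 significant figures: 1.97576e-05

1.97576e-05


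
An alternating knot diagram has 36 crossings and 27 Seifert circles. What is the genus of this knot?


For alternating knots, g = (c - s + 1)/2.
= (36 - 27 + 1)/2
= 10/2 = 5

5


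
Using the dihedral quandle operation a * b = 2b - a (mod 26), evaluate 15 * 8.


15 * 8 = 2*8 - 15 mod 26
= 16 - 15 mod 26
= 1 mod 26 = 1

1


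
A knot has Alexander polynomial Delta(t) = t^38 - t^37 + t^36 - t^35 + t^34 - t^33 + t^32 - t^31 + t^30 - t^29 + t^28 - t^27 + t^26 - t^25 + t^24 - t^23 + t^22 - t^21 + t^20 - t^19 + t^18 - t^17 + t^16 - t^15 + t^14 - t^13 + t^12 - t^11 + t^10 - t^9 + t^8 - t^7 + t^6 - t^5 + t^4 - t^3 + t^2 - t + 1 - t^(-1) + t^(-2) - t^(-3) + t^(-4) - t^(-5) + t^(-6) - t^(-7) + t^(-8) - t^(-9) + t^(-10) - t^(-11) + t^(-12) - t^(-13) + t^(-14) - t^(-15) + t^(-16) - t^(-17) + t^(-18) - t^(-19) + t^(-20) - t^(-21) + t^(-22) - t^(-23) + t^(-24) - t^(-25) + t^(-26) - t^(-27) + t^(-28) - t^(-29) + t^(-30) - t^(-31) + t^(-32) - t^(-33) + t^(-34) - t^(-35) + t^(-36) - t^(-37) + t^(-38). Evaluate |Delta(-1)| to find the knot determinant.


Step 1: The polynomial has 77 terms with alternating signs, exponents from 38 down to -38.
Step 2: Substitute t = -1. The i-th term has coefficient (-1)^i and exponent (m-i),
  so its value is (-1)^i * (-1)^(m-i) = (-1)^m = 1 for every i.
Step 3: All 77 terms equal 1, so Delta(-1) = 77 * (1) = 77
Step 4: |Delta(-1)| = 77

77


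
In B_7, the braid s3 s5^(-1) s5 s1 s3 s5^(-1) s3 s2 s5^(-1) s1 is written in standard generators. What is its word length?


The word length counts the number of generators (including inverses).
Listing each generator: s3, s5^(-1), s5, s1, s3, s5^(-1), s3, s2, s5^(-1), s1
There are 10 generators in this braid word.

10


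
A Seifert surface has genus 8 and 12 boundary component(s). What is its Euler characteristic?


chi = 2 - 2g - b
= 2 - 2*8 - 12
= 2 - 16 - 12 = -26

-26


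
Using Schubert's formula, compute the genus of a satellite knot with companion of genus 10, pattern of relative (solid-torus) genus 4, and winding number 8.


Schubert: g(satellite) = g_rel(pattern) + |winding| * g(companion),
where g_rel(pattern) is the genus of the pattern relative to the solid torus.
= 4 + 8 * 10
= 4 + 80 = 84

84


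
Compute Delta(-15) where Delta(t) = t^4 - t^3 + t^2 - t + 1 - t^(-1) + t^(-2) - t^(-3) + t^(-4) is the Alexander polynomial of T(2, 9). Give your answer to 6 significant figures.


Substituting t = -15 into Delta(t) = t^4 - t^3 + t^2 - t + 1 - t^(-1) + t^(-2) - t^(-3) + t^(-4):
Term values: (50625) + (3375) + (225) + (15) + (1) + (0.0666667) + (0.00444444) + (0.000296296) + (1.97531e-05)
Sum = 54241.07143
Rounded to 6 significant figures: 54241.1

54241.1


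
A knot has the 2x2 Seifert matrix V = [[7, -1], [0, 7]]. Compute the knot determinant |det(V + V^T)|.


Step 1: Form V + V^T where V = [[7, -1], [0, 7]]
  V^T = [[7, 0], [-1, 7]]
  V + V^T = [[14, -1], [-1, 14]]
Step 2: det(V + V^T) = 14*14 - (-1)*(-1)
  = 196 - 1 = 195
Step 3: Knot determinant = |det(V + V^T)| = |195| = 195

195


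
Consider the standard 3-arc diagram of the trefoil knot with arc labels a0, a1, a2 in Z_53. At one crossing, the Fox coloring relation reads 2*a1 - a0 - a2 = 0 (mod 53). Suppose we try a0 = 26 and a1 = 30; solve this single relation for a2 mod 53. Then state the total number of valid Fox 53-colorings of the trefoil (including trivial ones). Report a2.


Step 1: Apply the given crossing relation 2*a1 - a0 - a2 = 0 (mod 53).
  a2 = 2*a1 - a0 mod 53
  a2 = 2*30 - 26 mod 53
  a2 = 60 - 26 mod 53
  a2 = 34 mod 53 = 34
Step 2: The trefoil has determinant 3.
  Number of Fox p-colorings (p prime) is p^2 if p = 3, else p.
  Since 53 does not divide 3, only trivial (constant) colorings exist.
  (So the trial a0 = 26, a1 = 30 with a0 != a1 does NOT extend to a valid coloring of the whole trefoil: the other two crossing relations require 3*(a1 - a0) = 0 (mod 53), which fails.)
  Total colorings = 53
Step 3: a2 = 34, total Fox 53-colorings = 53

34


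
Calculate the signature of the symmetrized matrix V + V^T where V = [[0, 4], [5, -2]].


Step 1: V + V^T = [[0, 9], [9, -4]]
Step 2: trace = -4, det = -81
Step 3: Discriminant = (-4)^2 - 4*(-81) = 340
Step 4: Eigenvalues: 7.21954, -11.2195
Step 5: Signature = (# positive eigenvalues) - (# negative eigenvalues) = 0

0


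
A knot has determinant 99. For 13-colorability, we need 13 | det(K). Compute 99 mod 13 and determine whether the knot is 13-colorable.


Step 1: A knot is p-colorable if and only if p divides its determinant.
Step 2: Compute 99 mod 13.
99 = 7 * 13 + 8
Step 3: 99 mod 13 = 8
Step 4: The knot is 13-colorable: no

8


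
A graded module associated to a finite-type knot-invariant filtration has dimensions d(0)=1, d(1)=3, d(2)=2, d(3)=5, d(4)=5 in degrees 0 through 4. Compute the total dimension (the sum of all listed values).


Total dimension = d(0) + d(1) + ... + d(4)
= 1 + 3 + 2 + 5 + 5
= 16

16


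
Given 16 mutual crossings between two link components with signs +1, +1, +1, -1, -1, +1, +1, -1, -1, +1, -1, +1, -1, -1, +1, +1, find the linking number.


Step 1: Count positive crossings: 9
Step 2: Count negative crossings: 7
Step 3: Sum of signs = 9 - 7 = 2
Step 4: Linking number = sum/2 = 2/2 = 1

1


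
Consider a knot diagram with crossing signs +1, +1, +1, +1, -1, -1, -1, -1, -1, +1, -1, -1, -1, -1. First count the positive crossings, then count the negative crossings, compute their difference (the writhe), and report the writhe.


Step 1: Count positive crossings (+1).
Positive crossings: 5
Step 2: Count negative crossings (-1).
Negative crossings: 9
Step 3: Writhe = (positive) - (negative)
w = 5 - 9 = -4
Step 4: |w| = 4, and w is negative

-4


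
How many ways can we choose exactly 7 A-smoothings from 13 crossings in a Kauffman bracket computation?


We choose which 7 of 13 crossings get A-smoothings.
C(13, 7) = 13! / (7! * 6!)
= 1716

1716


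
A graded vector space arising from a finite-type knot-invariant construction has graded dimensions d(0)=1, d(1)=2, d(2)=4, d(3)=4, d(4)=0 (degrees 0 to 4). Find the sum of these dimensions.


Total dimension = d(0) + d(1) + ... + d(4)
= 1 + 2 + 4 + 4 + 0
= 11

11


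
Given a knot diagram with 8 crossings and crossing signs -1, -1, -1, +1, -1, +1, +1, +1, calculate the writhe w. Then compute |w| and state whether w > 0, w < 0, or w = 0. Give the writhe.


Step 1: Count positive crossings (+1).
Positive crossings: 4
Step 2: Count negative crossings (-1).
Negative crossings: 4
Step 3: Writhe = (positive) - (negative)
w = 4 - 4 = 0
Step 4: |w| = 0, and w is zero

0


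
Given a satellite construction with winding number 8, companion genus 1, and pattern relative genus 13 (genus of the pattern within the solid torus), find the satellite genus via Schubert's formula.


Schubert: g(satellite) = g_rel(pattern) + |winding| * g(companion),
where g_rel(pattern) is the genus of the pattern relative to the solid torus.
= 13 + 8 * 1
= 13 + 8 = 21

21


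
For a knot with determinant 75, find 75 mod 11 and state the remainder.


Step 1: A knot is p-colorable if and only if p divides its determinant.
Step 2: Compute 75 mod 11.
75 = 6 * 11 + 9
Step 3: 75 mod 11 = 9
Step 4: The knot is 11-colorable: no

9


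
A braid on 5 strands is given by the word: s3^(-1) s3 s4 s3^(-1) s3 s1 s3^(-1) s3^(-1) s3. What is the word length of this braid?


The word length counts the number of generators (including inverses).
Listing each generator: s3^(-1), s3, s4, s3^(-1), s3, s1, s3^(-1), s3^(-1), s3
There are 9 generators in this braid word.

9


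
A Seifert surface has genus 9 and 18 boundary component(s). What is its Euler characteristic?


chi = 2 - 2g - b
= 2 - 2*9 - 18
= 2 - 18 - 18 = -34

-34


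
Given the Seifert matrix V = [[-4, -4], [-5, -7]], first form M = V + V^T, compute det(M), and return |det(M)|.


Step 1: Form V + V^T where V = [[-4, -4], [-5, -7]]
  V^T = [[-4, -5], [-4, -7]]
  V + V^T = [[-8, -9], [-9, -14]]
Step 2: det(V + V^T) = (-8)*(-14) - (-9)*(-9)
  = 112 - 81 = 31
Step 3: Knot determinant = |det(V + V^T)| = |31| = 31

31


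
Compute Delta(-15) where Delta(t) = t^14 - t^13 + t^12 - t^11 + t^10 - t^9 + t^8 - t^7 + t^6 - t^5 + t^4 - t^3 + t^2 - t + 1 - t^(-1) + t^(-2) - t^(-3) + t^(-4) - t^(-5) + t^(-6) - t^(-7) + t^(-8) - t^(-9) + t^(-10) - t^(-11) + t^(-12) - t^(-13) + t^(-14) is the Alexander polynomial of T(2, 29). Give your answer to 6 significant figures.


Substituting t = -15 into Delta(t) = t^14 - t^13 + t^12 - t^11 + t^10 - t^9 + t^8 - t^7 + t^6 - t^5 + t^4 - t^3 + t^2 - t + 1 - t^(-1) + t^(-2) - t^(-3) + t^(-4) - t^(-5) + t^(-6) - t^(-7) + t^(-8) - t^(-9) + t^(-10) - t^(-11) + t^(-12) - t^(-13) + t^(-14):
Term values: (29192926025390624) + (1946195068359375) + (129746337890625) + (8649755859375) + (576650390625) + (38443359375) + (2562890625) + (170859375) + (11390625) + (759375) + (50625) + (3375) + (225) + (15) + (1) + (0.0666667) + (0.00444444) + (0.000296296) + (1.97531e-05) + (1.31687e-06) + (8.77915e-08) + (5.85277e-09) + (3.90184e-10) + (2.60123e-11) + (1.73415e-12) + (1.1561e-13) + (7.70735e-15) + (5.13823e-16) + (3.42549e-17)
Sum = 3.127813503e+16
Rounded to 6 significant figures: 3.12781e+16

3.12781e+16


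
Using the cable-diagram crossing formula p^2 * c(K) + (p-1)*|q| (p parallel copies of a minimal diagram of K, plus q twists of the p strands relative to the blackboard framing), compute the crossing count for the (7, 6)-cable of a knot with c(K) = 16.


Step 1: Each of the c(K) crossings of the companion diagram becomes p*p = p^2 crossings among the p parallel strands, and each of the |q| twists s_1 s_2 ... s_(p-1) adds (p-1) crossings.
  Crossings = p^2 * c(K) + (p-1)*|q|
Step 2: = 7^2 * 16 + (7-1)*6
Step 3: = 49*16 + 6*6
Step 4: = 784 + 36 = 820

820


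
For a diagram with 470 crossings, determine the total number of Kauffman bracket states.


Each crossing contributes 2 choices (A-smoothing or B-smoothing).
Total states = 2^470 = 3048582568667961163458591044719888970457615373696260889510895468384152088691177363398736428772941378085768487423248655171335913749304966119424

3048582568667961163458591044719888970457615373696260889510895468384152088691177363398736428772941378085768487423248655171335913749304966119424


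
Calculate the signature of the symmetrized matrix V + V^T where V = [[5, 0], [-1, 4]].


Step 1: V + V^T = [[10, -1], [-1, 8]]
Step 2: trace = 18, det = 79
Step 3: Discriminant = 18^2 - 4*79 = 8
Step 4: Eigenvalues: 10.4142, 7.58579
Step 5: Signature = (# positive eigenvalues) - (# negative eigenvalues) = 2

2


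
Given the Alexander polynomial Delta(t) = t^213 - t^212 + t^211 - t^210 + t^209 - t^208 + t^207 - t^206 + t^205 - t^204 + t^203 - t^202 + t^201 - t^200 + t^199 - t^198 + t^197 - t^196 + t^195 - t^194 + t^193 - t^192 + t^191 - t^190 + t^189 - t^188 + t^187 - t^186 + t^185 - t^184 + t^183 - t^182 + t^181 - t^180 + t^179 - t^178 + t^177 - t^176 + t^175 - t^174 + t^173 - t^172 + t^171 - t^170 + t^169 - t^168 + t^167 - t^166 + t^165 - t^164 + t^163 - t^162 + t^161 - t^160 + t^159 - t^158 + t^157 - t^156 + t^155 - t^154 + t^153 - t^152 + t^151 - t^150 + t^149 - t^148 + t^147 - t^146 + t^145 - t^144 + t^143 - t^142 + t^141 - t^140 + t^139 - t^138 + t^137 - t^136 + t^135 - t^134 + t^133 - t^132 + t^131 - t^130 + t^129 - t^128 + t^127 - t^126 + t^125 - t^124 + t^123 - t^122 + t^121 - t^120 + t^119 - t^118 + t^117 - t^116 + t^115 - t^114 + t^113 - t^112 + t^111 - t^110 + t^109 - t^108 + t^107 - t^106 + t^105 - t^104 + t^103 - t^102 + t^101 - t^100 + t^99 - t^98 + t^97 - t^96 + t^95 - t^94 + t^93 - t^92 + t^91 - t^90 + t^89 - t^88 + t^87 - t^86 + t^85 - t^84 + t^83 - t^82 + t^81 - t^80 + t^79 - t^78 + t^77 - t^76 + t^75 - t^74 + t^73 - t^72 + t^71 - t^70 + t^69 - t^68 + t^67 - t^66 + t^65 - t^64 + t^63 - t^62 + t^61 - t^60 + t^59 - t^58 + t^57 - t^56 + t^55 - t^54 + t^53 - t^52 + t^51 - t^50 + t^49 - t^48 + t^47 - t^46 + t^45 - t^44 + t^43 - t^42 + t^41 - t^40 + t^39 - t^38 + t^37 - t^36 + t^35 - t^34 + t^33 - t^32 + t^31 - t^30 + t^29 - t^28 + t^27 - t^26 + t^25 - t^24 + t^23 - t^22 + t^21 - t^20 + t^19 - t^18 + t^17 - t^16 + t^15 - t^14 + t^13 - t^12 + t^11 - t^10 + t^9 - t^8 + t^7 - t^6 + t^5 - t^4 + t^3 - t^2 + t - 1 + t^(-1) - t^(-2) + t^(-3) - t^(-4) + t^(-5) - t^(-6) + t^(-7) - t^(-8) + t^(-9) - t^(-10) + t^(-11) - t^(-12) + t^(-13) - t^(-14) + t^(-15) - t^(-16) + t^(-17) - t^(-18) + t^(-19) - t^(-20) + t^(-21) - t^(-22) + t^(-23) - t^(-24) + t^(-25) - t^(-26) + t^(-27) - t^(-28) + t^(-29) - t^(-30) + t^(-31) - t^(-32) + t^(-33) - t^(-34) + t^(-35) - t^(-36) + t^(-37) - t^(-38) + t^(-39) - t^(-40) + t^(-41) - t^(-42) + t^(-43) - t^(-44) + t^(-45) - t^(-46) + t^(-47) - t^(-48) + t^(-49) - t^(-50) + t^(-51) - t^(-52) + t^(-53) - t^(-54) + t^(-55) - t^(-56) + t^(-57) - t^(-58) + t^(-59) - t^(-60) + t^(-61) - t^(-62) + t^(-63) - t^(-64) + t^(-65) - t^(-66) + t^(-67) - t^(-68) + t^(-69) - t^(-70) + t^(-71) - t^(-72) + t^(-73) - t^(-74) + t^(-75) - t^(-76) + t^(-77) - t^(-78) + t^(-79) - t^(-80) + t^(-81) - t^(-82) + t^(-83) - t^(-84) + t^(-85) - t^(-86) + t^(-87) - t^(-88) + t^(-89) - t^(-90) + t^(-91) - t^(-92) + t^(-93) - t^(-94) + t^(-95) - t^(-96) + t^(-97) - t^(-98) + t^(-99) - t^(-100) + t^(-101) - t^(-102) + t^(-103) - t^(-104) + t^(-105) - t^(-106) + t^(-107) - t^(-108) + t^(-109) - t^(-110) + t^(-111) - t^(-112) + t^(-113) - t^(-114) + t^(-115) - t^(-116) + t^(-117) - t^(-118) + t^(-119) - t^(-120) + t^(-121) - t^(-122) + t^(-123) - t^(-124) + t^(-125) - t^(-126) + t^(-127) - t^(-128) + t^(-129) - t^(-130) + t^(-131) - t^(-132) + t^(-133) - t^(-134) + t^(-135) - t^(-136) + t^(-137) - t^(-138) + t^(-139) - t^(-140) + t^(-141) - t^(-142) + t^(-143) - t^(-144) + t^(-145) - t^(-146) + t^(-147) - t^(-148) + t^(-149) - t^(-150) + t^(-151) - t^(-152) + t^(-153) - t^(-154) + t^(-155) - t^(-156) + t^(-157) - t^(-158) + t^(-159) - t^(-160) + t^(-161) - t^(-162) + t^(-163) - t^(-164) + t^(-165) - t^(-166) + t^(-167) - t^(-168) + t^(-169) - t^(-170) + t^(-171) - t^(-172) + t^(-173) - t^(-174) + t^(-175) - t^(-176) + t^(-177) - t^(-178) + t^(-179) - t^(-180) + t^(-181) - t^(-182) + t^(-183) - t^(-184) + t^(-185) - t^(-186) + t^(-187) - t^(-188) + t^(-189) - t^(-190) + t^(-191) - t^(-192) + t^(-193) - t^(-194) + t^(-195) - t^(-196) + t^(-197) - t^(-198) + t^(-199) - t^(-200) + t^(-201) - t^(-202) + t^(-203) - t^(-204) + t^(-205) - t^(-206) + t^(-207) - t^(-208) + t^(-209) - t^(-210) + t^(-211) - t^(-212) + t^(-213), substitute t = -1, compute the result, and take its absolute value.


Step 1: The polynomial has 427 terms with alternating signs, exponents from 213 down to -213.
Step 2: Substitute t = -1. The i-th term has coefficient (-1)^i and exponent (m-i),
  so its value is (-1)^i * (-1)^(m-i) = (-1)^m = -1 for every i.
Step 3: All 427 terms equal -1, so Delta(-1) = 427 * (-1) = -427
Step 4: |Delta(-1)| = 427

427


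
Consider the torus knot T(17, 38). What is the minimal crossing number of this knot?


For a torus knot T(p, q) with gcd(p,q)=1,
the crossing number is min(p*(q-1), q*(p-1)).
p*(q-1) = 17*37 = 629
q*(p-1) = 38*16 = 608
min(629, 608) = 608

608


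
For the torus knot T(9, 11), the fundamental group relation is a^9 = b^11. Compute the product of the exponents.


The relation is a^9 = b^11.
Product of exponents = 9 * 11
= 99

99


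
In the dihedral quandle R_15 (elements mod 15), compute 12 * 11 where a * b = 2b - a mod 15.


12 * 11 = 2*11 - 12 mod 15
= 22 - 12 mod 15
= 10 mod 15 = 10

10


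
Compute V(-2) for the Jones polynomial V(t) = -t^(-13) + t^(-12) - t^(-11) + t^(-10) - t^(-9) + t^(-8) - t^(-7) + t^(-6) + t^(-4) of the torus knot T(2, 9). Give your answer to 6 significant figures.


Substituting t = -2 into V(t) = -t^(-13) + t^(-12) - t^(-11) + t^(-10) - t^(-9) + t^(-8) - t^(-7) + t^(-6) + t^(-4):
  (-)t^(-13) = 0.00012207
  (+)t^(-12) = 0.000244141
  (-)t^(-11) = 0.000488281
  (+)t^(-10) = 0.000976562
  (-)t^(-9) = 0.00195312
  (+)t^(-8) = 0.00390625
  (-)t^(-7) = 0.0078125
  (+)t^(-6) = 0.015625
  (+)t^(-4) = 0.0625
Sum = (0.00012207) + (0.000244141) + (0.000488281) + (0.000976562) + (0.00195312) + (0.00390625) + (0.0078125) + (0.015625) + (0.0625)
= 0.09362792969
Rounded to 6 significant figures: 0.0936279

0.0936279


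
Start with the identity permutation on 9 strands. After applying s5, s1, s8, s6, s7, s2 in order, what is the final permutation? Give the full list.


Starting with identity [1, 2, 3, 4, 5, 6, 7, 8, 9].
Apply generators in sequence:
  After s5: [1, 2, 3, 4, 6, 5, 7, 8, 9]
  After s1: [2, 1, 3, 4, 6, 5, 7, 8, 9]
  After s8: [2, 1, 3, 4, 6, 5, 7, 9, 8]
  After s6: [2, 1, 3, 4, 6, 7, 5, 9, 8]
  After s7: [2, 1, 3, 4, 6, 7, 9, 5, 8]
  After s2: [2, 3, 1, 4, 6, 7, 9, 5, 8]
Final permutation: [2, 3, 1, 4, 6, 7, 9, 5, 8]

[2, 3, 1, 4, 6, 7, 9, 5, 8]


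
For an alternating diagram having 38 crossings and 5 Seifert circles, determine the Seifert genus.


For alternating knots, g = (c - s + 1)/2.
= (38 - 5 + 1)/2
= 34/2 = 17

17


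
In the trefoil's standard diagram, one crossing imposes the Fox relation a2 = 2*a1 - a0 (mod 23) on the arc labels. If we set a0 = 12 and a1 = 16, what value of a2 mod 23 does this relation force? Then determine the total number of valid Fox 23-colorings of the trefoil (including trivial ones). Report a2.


Step 1: Apply the given crossing relation 2*a1 - a0 - a2 = 0 (mod 23).
  a2 = 2*a1 - a0 mod 23
  a2 = 2*16 - 12 mod 23
  a2 = 32 - 12 mod 23
  a2 = 20 mod 23 = 20
Step 2: The trefoil has determinant 3.
  Number of Fox p-colorings (p prime) is p^2 if p = 3, else p.
  Since 23 does not divide 3, only trivial (constant) colorings exist.
  (So the trial a0 = 12, a1 = 16 with a0 != a1 does NOT extend to a valid coloring of the whole trefoil: the other two crossing relations require 3*(a1 - a0) = 0 (mod 23), which fails.)
  Total colorings = 23
Step 3: a2 = 20, total Fox 23-colorings = 23

20


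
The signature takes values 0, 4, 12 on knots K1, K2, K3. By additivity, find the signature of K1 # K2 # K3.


The signature is additive under connected sum.
signature(K1 # K2 # K3) = (0) + (4) + (12)
= 16

16


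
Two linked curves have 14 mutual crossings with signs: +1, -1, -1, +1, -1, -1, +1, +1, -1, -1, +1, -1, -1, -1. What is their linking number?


Step 1: Count positive crossings: 5
Step 2: Count negative crossings: 9
Step 3: Sum of signs = 5 - 9 = -4
Step 4: Linking number = sum/2 = -4/2 = -2

-2


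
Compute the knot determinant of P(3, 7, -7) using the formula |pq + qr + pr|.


Step 1: Compute pq + qr + pr.
pq = 3*7 = 21
qr = 7*(-7) = -49
pr = 3*(-7) = -21
pq + qr + pr = 21 + (-49) + (-21) = -49
Step 2: Take absolute value.
det(P(3,7,-7)) = |-49| = 49

49


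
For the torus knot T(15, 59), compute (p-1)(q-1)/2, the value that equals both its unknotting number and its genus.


For a torus knot T(p,q), both the unknotting number and genus equal (p-1)(q-1)/2.
= (15-1)(59-1)/2
= 14*58/2
= 812/2 = 406

406


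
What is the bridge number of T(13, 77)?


The bridge number of T(p,q) is min(p,q).
min(13, 77) = 13

13


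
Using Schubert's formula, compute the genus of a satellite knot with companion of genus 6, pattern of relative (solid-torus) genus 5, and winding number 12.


Schubert: g(satellite) = g_rel(pattern) + |winding| * g(companion),
where g_rel(pattern) is the genus of the pattern relative to the solid torus.
= 5 + 12 * 6
= 5 + 72 = 77

77


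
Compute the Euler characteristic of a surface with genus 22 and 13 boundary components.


chi = 2 - 2g - b
= 2 - 2*22 - 13
= 2 - 44 - 13 = -55

-55


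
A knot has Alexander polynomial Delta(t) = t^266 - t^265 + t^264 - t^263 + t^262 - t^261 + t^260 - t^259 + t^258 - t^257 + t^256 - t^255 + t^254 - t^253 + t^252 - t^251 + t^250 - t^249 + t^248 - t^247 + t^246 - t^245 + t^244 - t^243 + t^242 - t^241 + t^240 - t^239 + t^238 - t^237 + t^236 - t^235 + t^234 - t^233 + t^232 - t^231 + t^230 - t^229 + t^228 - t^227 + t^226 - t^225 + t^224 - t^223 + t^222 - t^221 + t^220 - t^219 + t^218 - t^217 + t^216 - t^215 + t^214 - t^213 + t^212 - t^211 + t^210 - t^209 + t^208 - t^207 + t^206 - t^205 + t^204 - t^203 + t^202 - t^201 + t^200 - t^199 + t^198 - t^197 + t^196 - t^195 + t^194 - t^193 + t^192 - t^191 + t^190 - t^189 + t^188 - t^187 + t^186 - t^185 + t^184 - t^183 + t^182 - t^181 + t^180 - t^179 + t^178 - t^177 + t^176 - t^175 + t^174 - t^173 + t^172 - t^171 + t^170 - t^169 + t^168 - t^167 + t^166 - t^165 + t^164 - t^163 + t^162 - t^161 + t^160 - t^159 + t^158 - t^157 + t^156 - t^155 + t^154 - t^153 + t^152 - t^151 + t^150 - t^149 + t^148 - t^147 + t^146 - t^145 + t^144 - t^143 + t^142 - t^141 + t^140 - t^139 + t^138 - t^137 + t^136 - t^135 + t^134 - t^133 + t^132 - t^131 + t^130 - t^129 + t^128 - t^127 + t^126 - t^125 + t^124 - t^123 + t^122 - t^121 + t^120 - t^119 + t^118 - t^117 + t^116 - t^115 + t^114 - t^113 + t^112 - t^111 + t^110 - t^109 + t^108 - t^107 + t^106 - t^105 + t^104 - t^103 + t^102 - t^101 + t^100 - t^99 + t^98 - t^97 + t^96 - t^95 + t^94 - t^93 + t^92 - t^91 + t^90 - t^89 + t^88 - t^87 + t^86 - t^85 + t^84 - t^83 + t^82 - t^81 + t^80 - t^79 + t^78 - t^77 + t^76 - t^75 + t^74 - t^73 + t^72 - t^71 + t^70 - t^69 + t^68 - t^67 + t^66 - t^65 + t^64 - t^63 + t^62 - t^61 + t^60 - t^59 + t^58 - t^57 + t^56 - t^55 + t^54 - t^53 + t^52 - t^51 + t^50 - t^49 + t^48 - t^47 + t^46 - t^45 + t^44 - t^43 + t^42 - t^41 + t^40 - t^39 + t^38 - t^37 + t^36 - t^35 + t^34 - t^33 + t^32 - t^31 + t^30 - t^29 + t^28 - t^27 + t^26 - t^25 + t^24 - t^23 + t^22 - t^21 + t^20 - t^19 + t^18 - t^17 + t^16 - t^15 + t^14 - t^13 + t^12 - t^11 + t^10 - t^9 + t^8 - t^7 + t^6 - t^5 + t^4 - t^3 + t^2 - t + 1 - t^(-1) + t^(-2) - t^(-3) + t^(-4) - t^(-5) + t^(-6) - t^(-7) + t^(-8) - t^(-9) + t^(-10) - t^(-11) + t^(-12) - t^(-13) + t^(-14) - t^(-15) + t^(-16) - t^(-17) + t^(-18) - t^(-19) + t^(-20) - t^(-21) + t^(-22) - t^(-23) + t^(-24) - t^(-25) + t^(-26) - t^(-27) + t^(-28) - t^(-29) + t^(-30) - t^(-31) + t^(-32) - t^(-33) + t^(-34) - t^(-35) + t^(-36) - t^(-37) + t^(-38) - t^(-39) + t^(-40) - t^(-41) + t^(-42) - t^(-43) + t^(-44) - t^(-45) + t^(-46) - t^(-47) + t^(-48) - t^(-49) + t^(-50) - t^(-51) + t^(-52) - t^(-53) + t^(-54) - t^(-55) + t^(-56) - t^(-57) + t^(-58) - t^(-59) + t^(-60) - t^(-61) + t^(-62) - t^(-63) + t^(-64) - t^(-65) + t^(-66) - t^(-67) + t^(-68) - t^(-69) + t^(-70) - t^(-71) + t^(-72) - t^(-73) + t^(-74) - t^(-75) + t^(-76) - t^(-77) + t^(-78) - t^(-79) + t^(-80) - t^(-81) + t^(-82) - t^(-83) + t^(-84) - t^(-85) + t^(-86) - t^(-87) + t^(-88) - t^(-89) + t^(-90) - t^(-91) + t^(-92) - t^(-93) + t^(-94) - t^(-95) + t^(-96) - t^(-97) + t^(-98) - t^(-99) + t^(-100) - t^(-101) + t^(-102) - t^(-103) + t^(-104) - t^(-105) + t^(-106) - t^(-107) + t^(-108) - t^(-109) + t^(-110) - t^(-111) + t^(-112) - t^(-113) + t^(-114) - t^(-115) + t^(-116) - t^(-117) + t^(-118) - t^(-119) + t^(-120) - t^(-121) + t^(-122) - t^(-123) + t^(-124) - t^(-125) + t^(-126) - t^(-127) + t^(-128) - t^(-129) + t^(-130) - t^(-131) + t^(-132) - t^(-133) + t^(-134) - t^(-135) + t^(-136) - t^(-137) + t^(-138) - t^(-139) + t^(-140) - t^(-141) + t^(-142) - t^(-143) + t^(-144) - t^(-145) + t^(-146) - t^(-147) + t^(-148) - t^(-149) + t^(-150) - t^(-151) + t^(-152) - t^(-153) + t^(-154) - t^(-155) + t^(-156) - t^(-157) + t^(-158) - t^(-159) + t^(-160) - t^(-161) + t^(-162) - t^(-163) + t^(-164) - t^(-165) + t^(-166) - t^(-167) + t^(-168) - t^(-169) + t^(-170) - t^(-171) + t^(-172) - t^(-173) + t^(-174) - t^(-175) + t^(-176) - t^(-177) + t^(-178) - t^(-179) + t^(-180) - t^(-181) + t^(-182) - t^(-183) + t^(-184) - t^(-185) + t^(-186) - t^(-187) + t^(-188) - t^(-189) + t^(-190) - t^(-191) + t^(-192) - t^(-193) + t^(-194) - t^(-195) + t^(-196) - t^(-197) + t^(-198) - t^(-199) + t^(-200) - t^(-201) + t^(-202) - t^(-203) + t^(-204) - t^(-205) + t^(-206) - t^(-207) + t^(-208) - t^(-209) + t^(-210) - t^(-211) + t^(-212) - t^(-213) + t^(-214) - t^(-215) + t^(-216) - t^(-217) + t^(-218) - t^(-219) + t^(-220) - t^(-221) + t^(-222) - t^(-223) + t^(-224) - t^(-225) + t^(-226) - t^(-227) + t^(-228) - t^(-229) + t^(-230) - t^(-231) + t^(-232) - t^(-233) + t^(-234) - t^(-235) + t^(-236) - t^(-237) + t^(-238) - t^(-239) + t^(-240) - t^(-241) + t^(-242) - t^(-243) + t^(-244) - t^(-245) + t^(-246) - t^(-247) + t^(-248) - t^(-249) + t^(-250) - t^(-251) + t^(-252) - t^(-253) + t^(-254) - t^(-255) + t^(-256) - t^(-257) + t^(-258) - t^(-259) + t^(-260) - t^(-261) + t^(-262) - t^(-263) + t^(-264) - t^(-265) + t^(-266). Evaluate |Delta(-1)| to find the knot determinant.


Step 1: The polynomial has 533 terms with alternating signs, exponents from 266 down to -266.
Step 2: Substitute t = -1. The i-th term has coefficient (-1)^i and exponent (m-i),
  so its value is (-1)^i * (-1)^(m-i) = (-1)^m = 1 for every i.
Step 3: All 533 terms equal 1, so Delta(-1) = 533 * (1) = 533
Step 4: |Delta(-1)| = 533

533
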